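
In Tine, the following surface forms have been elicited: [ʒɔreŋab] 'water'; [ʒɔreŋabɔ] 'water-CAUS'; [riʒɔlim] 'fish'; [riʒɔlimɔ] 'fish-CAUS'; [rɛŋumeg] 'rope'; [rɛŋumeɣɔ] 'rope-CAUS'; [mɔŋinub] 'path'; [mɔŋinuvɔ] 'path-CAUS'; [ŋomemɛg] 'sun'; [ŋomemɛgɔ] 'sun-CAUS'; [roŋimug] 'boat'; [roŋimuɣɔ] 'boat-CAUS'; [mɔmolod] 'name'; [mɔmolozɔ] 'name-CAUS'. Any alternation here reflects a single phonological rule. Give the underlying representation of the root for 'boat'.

'boat' shows [g] ~ [ɣ] at the end of the stem ([roŋimug] vs [roŋimuɣɔ]).
Compare 'sun', with invariant [g] in [ŋomemɛg] and [ŋomemɛgɔ]: an analysis with underlying /g/ and a rule producing [ɣ] before the CAUS suffix would wrongly predict alternation here too.
So /ɣ/ is underlying, and a rule of word-final hardening — voiced fricatives become stops word-finally — gives [g].
The underlying form of 'boat' is therefore /roŋimuɣ/.

/roŋimuɣ/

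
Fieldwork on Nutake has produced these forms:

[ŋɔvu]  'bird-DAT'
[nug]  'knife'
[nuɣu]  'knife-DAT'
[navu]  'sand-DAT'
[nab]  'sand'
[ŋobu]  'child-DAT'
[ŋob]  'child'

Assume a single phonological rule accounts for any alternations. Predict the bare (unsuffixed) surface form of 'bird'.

[ŋɔb]

'sand' shows [v] ~ [b] at the end of the stem ([navu] vs [nab]).
If /b/ were underlying and a rule turned it into [v] before the DAT suffix, 'child' would also alternate; but it has [b] in both [ŋobu] and [ŋob].
The underlying segment must be /v/; voiced fricatives become stops word-finally, yielding [b] there.
From [ŋɔvu] the stem 'bird' is /ŋɔv/; word-finally this yields [ŋɔb].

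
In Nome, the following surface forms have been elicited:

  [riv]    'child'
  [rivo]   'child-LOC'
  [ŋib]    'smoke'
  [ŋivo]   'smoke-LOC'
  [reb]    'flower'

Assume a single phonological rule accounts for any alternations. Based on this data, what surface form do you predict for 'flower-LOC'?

'smoke' shows [b] ~ [v] at the end of the stem ([ŋib] vs [ŋivo]).
If /v/ were underlying and a rule turned it into [b] in isolation, 'child' would also alternate; but it has [v] in both [riv] and [rivo].
So /b/ is underlying, and a rule of intervocalic spirantization — voiced stops become fricatives between vowels — gives [v].
From [reb] the stem 'flower' is /reb/; between vowels this yields [revo].

[revo]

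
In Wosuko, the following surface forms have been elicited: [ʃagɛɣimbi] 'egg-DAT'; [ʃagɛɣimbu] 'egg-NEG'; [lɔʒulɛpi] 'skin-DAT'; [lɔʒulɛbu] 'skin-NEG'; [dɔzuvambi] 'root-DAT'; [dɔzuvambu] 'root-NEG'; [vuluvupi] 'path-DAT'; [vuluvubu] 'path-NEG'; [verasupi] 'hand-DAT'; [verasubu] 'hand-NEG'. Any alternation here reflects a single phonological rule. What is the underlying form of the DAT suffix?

/-pi/

The DAT suffix surfaces as [-bi] and [-pi], depending on the final segment of the stem.
By contrast the NEG suffix keeps its initial [b] throughout — that segment must be underlying.
The DAT suffix is therefore /-pi/ underlyingly, with post-nasal voicing: voiceless stops become voiced after a nasal.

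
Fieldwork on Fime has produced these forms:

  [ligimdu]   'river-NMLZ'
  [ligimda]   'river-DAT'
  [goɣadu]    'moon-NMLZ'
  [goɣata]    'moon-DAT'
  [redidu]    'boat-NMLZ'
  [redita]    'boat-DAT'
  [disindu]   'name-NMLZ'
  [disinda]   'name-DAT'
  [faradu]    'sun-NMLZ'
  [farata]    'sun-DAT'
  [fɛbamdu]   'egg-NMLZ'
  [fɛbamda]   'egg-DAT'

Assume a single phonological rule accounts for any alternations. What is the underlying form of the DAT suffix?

/-ta/

The DAT morpheme has two allomorphs, [-da] and [-ta].
By contrast the NMLZ suffix keeps its initial [d] throughout — that segment must be underlying.
The DAT suffix is therefore /-ta/ underlyingly, with post-nasal voicing: voiceless stops become voiced after a nasal.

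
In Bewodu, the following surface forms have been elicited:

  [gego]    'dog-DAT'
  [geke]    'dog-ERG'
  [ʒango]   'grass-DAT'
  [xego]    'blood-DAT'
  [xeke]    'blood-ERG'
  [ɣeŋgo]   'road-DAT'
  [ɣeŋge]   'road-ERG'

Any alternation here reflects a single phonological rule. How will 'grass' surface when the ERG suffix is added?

[ʒange]

The ERG morpheme has two allomorphs, [-ge] and [-ke].
By contrast the DAT suffix keeps its initial [g] throughout — that segment must be underlying.
The ERG suffix is therefore /-ke/ underlyingly, with post-nasal voicing: voiceless stops become voiced after a nasal.
After 'grass', which ends in a nasal, the suffix surfaces as [-ge], giving [ʒange].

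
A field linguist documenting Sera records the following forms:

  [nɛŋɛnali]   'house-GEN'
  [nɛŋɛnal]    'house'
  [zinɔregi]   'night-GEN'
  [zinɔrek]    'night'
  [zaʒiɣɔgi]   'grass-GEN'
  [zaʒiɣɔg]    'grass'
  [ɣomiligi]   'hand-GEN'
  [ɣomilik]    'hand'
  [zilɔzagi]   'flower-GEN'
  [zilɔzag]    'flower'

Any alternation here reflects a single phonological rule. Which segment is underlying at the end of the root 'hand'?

'hand' shows [g] ~ [k] at the end of the stem ([ɣomiligi] vs [ɣomilik]).
But 'flower' keeps [g] in both environments ([zilɔzagi], [zilɔzag]), so there is no rule changing /g/ to [k] in isolation.
The alternation reflects intervocalic voicing: voiceless stops become voiced between vowels. /k/ is underlying.

/k/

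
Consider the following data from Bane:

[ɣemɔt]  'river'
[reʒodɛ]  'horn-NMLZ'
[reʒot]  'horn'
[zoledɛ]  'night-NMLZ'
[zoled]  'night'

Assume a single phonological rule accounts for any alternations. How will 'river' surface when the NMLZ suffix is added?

[ɣemɔdɛ]

The stem for 'horn' ends in [d] in [reʒodɛ] but [t] in [reʒot].
But 'night' keeps [d] in both environments ([zoledɛ], [zoled]), so there is no rule changing /d/ to [t] in isolation.
The alternation reflects intervocalic voicing: voiceless stops become voiced between vowels. /t/ is underlying.
From [ɣemɔt] the stem 'river' is /ɣemɔt/; between vowels this yields [ɣemɔdɛ].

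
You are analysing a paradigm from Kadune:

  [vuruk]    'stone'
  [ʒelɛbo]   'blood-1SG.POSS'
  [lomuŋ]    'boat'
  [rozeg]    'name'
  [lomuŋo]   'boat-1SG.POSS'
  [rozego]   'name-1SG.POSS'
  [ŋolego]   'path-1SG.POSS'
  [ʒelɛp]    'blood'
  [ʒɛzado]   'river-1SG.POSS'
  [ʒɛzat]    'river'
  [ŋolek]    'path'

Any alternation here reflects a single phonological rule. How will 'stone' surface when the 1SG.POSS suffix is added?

'path' shows [g] ~ [k] at the end of the stem ([ŋolego] vs [ŋolek]).
The stem 'name' ([rozego], [rozeg]) shows [g] unchanged in both environments, so [g] cannot be basic with [k] derived in isolation.
Therefore /k/ is basic and [g] is derived by intervocalic voicing (voiceless stops become voiced between vowels).
From [vuruk] the stem 'stone' is /vuruk/; between vowels this yields [vurugo].

[vurugo]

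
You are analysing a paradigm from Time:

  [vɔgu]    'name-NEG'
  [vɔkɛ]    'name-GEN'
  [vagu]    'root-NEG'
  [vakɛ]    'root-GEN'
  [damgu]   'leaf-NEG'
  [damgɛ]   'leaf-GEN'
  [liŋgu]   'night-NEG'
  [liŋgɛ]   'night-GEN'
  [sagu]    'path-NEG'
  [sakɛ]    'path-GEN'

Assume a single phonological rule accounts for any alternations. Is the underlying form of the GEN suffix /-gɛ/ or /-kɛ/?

The GEN suffix surfaces as [-gɛ] and [-kɛ], depending on the final segment of the stem.
The NEG suffix, which begins with [g], is invariant after every stem; so [g] is not altered by any rule here.
So the underlying form is /-kɛ/, and voiceless stops become voiced after a nasal.

/-kɛ/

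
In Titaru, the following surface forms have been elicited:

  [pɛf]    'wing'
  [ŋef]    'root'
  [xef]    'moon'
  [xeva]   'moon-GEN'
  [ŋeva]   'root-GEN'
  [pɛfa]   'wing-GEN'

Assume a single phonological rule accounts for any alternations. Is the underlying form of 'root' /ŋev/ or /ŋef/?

/ŋev/

In [ŋeva] and [ŋef] the final segment of 'root' alternates: [v] ~ [f].
But 'wing' keeps [f] in both environments ([pɛfa], [pɛf]), so there is no rule changing /f/ to [v] before the GEN suffix.
So /v/ is underlying, and a rule of word-final obstruent devoicing — voiced obstruents become voiceless word-finally — gives [f].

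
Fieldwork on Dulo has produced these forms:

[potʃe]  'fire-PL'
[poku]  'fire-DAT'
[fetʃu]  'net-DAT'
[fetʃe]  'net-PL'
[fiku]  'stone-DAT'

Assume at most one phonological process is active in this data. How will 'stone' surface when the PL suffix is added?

The stem for 'fire' ends in [k] in [poku] but [tʃ] in [potʃe].
But 'net' keeps [tʃ] in both environments ([fetʃu], [fetʃe]), so there is no rule changing /tʃ/ to [k] before the DAT suffix.
Therefore /k/ is basic and [tʃ] is derived by palatalization before a front vowel (/k/ becomes palato-alveolar [tʃ] before a front vowel).
From [fiku] the stem 'stone' is /fik/; before a front vowel this yields [fitʃe].

[fitʃe]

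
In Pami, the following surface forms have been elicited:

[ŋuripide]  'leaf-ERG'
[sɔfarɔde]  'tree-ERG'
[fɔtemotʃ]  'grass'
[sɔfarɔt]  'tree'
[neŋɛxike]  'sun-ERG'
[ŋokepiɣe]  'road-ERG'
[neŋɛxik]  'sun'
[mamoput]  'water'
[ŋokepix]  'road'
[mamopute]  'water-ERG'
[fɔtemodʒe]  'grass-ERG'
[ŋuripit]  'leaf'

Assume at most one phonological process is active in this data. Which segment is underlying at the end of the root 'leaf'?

/d/

In [ŋuripit] and [ŋuripide] the final segment of 'leaf' alternates: [t] ~ [d].
The stem 'water' ([mamoput], [mamopute]) shows [t] unchanged in both environments, so [t] cannot be basic with [d] derived before the ERG suffix.
The alternation reflects word-final obstruent devoicing: voiced obstruents become voiceless word-finally. /d/ is underlying.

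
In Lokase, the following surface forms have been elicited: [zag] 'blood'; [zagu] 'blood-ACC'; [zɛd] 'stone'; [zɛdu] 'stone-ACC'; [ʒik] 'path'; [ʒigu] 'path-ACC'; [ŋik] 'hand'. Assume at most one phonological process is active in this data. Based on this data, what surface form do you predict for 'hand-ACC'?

The stem for 'path' ends in [k] in [ʒik] but [g] in [ʒigu].
But 'blood' keeps [g] in both environments ([zag], [zagu]), so there is no rule changing /g/ to [k] in isolation.
So /k/ is underlying, and a rule of intervocalic voicing — voiceless stops become voiced between vowels — gives [g].
From [ŋik] the stem 'hand' is /ŋik/; between vowels this yields [ŋigu].

[ŋigu]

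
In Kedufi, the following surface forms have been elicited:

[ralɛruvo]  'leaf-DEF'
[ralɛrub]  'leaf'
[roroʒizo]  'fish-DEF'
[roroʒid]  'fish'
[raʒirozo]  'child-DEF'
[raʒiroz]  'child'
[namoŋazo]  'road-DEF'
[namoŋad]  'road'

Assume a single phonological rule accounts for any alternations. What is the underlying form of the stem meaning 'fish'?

'fish' shows [z] ~ [d] at the end of the stem ([roroʒizo] vs [roroʒid]).
Compare 'child', with invariant [z] in [raʒirozo] and [raʒiroz]: an analysis with underlying /z/ and a rule producing [d] in isolation would wrongly predict alternation here too.
So /d/ is underlying, and a rule of intervocalic spirantization — voiced stops become fricatives between vowels — gives [z].

/roroʒid/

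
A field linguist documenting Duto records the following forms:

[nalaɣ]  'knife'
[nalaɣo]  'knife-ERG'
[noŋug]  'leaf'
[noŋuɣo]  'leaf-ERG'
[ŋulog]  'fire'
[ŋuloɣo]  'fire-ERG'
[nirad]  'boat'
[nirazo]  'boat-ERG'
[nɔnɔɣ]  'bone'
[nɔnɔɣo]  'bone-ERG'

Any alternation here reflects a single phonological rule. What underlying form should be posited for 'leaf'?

The root 'leaf' surfaces as [noŋug] and [noŋuɣo], with a stem-final [g] ~ [ɣ] alternation.
The stem 'knife' ([nalaɣ], [nalaɣo]) shows [ɣ] unchanged in both environments, so [ɣ] cannot be basic with [g] derived in isolation.
The underlying segment must be /g/; voiced stops become fricatives between vowels, yielding [ɣ] there.

/noŋug/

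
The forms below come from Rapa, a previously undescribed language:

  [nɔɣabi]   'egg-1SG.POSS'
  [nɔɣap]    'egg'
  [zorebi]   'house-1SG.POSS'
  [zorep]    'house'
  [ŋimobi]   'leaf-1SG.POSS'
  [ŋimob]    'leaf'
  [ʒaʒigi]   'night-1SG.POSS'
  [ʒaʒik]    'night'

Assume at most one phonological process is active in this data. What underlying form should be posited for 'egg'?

/nɔɣap/

The stem for 'egg' ends in [b] in [nɔɣabi] but [p] in [nɔɣap].
But 'leaf' keeps [b] in both environments ([ŋimobi], [ŋimob]), so there is no rule changing /b/ to [p] in isolation.
The alternation reflects intervocalic voicing: voiceless stops become voiced between vowels. /p/ is underlying.
So 'egg' = /nɔɣap/.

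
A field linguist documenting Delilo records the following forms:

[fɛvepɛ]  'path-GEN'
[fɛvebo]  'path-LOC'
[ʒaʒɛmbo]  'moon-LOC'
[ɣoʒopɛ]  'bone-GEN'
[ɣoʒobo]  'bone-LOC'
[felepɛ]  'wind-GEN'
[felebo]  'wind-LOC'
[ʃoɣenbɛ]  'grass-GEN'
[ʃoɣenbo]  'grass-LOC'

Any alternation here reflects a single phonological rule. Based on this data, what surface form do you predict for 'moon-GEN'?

[ʒaʒɛmbɛ]

The GEN morpheme has two allomorphs, [-bɛ] and [-pɛ].
By contrast the LOC suffix keeps its initial [b] throughout — that segment must be underlying.
The GEN suffix is therefore /-pɛ/ underlyingly, with post-nasal voicing: voiceless stops become voiced after a nasal.
After 'moon', which ends in a nasal, the suffix surfaces as [-bɛ], giving [ʒaʒɛmbɛ].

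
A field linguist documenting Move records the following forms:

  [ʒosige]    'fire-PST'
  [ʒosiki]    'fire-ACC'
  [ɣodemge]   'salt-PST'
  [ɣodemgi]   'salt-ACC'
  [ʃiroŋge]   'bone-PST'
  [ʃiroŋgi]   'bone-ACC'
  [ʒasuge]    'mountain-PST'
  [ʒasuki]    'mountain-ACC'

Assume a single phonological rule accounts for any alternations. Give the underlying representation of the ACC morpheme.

/-ki/

The ACC morpheme has two allomorphs, [-gi] and [-ki].
The PST suffix, which begins with [g], is invariant after every stem; so [g] is not altered by any rule here.
So the underlying form is /-ki/, and voiceless stops become voiced after a nasal.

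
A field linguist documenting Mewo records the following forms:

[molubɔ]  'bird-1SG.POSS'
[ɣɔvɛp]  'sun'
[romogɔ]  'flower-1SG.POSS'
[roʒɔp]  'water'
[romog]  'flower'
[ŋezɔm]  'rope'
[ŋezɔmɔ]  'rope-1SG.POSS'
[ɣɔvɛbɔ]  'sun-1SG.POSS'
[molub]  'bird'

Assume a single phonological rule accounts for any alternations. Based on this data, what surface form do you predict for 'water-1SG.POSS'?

[roʒɔbɔ]

In [ɣɔvɛbɔ] and [ɣɔvɛp] the final segment of 'sun' alternates: [b] ~ [p].
Compare 'bird', with invariant [b] in [molubɔ] and [molub]: an analysis with underlying /b/ and a rule producing [p] in isolation would wrongly predict alternation here too.
So /p/ is underlying, and a rule of intervocalic voicing — voiceless stops become voiced between vowels — gives [b].
From [roʒɔp] the stem 'water' is /roʒɔp/; between vowels this yields [roʒɔbɔ].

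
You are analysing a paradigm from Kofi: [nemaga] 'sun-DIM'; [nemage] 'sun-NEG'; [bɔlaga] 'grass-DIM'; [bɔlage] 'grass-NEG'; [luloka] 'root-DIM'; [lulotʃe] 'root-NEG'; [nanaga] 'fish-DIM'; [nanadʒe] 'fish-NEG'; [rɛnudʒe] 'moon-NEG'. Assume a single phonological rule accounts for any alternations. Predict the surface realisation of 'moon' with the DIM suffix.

The stem for 'fish' ends in [g] in [nanaga] but [dʒ] in [nanadʒe].
But 'grass' keeps [g] in both environments ([bɔlaga], [bɔlage]), so there is no rule changing /g/ to [dʒ] before the NEG suffix.
The underlying segment must be /dʒ/; palato-alveolar /tʃ/ and /dʒ/ become [k] and [g] when no front vowel follows, yielding [g] there.
From [rɛnudʒe] the stem 'moon' is /rɛnudʒ/; when no front vowel follows this yields [rɛnuga].

[rɛnuga]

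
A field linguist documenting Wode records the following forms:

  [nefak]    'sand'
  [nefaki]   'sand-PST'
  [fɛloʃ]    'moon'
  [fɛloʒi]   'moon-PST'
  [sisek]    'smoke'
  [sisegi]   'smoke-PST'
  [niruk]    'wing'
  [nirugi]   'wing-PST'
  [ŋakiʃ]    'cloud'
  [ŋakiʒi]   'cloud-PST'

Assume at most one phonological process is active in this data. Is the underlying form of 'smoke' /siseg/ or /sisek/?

The root 'smoke' surfaces as [sisek] and [sisegi], with a stem-final [k] ~ [g] alternation.
If /k/ were underlying and a rule turned it into [g] before the PST suffix, 'sand' would also alternate; but it has [k] in both [nefak] and [nefaki].
Therefore /g/ is basic and [k] is derived by word-final obstruent devoicing (voiced obstruents become voiceless word-finally).

/siseg/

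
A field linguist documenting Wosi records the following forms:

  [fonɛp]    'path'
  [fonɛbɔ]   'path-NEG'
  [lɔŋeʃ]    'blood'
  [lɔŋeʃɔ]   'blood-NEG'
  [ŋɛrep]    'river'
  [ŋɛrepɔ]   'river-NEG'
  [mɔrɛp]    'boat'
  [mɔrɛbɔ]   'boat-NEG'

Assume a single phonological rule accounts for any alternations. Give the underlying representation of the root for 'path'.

In [fonɛp] and [fonɛbɔ] the final segment of 'path' alternates: [p] ~ [b].
If /p/ were underlying and a rule turned it into [b] before the NEG suffix, 'river' would also alternate; but it has [p] in both [ŋɛrep] and [ŋɛrepɔ].
The alternation reflects word-final obstruent devoicing: voiced obstruents become voiceless word-finally. /b/ is underlying.

/fonɛb/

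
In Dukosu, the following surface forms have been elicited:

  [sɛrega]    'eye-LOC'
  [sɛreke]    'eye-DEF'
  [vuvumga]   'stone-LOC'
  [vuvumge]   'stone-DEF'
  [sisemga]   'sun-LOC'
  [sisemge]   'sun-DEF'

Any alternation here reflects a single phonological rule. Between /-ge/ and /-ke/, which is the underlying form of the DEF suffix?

The DEF morpheme has two allomorphs, [-ge] and [-ke].
By contrast the LOC suffix keeps its initial [g] throughout — that segment must be underlying.
The DEF suffix is therefore /-ke/ underlyingly, with post-nasal voicing: voiceless stops become voiced after a nasal.

/-ke/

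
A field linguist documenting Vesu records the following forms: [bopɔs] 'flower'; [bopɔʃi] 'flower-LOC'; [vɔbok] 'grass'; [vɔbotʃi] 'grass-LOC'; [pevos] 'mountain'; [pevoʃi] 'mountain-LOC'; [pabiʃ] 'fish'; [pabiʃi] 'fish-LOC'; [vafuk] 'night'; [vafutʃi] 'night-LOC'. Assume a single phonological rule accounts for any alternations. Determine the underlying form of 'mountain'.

The stem for 'mountain' ends in [s] in [pevos] but [ʃ] in [pevoʃi].
If /ʃ/ were underlying and a rule turned it into [s] in isolation, 'fish' would also alternate; but it has [ʃ] in both [pabiʃ] and [pabiʃi].
Therefore /s/ is basic and [ʃ] is derived by palatalization before a front vowel (/k/ and /s/ become palato-alveolar [tʃ] and [ʃ] before a front vowel).

/pevos/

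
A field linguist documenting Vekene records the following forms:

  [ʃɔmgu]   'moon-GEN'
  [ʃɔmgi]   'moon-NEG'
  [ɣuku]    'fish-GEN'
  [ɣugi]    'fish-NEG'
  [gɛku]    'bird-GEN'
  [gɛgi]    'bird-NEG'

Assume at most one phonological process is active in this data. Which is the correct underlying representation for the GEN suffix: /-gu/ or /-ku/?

The GEN suffix surfaces as [-gu] and [-ku], depending on the final segment of the stem.
The NEG suffix, which begins with [g], is invariant after every stem; so [g] is not altered by any rule here.
So the underlying form is /-ku/, and voiceless stops become voiced after a nasal.

/-ku/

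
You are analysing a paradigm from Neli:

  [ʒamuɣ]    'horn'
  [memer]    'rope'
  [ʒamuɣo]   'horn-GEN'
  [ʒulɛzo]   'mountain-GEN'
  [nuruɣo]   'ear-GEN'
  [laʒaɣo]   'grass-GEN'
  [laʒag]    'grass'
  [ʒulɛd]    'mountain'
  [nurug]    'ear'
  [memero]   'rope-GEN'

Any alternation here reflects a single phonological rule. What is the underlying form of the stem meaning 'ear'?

/nurug/

The root 'ear' surfaces as [nurug] and [nuruɣo], with a stem-final [g] ~ [ɣ] alternation.
But 'horn' keeps [ɣ] in both environments ([ʒamuɣ], [ʒamuɣo]), so there is no rule changing /ɣ/ to [g] in isolation.
Therefore /g/ is basic and [ɣ] is derived by intervocalic spirantization (voiced stops become fricatives between vowels).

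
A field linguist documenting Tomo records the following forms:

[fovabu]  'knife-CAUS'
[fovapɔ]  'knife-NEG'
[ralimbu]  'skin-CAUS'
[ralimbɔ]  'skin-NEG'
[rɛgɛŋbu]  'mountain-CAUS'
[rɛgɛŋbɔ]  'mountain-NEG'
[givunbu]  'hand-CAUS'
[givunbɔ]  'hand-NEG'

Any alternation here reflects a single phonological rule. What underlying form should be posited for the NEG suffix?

/-pɔ/

The NEG morpheme has two allomorphs, [-bɔ] and [-pɔ].
The CAUS suffix, which begins with [b], is invariant after every stem; so [b] is not altered by any rule here.
The NEG suffix is therefore /-pɔ/ underlyingly, with post-nasal voicing: voiceless stops become voiced after a nasal.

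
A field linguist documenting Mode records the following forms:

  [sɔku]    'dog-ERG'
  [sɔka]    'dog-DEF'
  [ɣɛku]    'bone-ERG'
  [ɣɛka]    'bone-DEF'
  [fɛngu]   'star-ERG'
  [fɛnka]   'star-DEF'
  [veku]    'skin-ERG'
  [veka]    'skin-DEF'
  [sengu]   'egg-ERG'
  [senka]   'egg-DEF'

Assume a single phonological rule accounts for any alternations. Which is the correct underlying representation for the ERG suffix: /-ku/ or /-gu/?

/-gu/

The ERG suffix surfaces as [-gu] and [-ku], depending on the final segment of the stem.
The DEF suffix, which begins with [k], is invariant after every stem; so [k] is not altered by any rule here.
The ERG suffix is therefore /-gu/ underlyingly, with post-vocalic devoicing: voiced stops become voiceless after a vowel.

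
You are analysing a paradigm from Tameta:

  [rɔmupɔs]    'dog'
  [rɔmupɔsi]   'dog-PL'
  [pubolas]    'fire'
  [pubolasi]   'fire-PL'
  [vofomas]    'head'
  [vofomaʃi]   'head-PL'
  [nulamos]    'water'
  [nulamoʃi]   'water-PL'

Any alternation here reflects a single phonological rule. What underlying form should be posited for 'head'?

In [vofomas] and [vofomaʃi] the final segment of 'head' alternates: [s] ~ [ʃ].
But 'dog' keeps [s] in both environments ([rɔmupɔs], [rɔmupɔsi]), so there is no rule changing /s/ to [ʃ] before the PL suffix.
Therefore /ʃ/ is basic and [s] is derived by depalatalization (palato-alveolar /ʃ/ becomes [s] when no front vowel follows).

/vofomaʃ/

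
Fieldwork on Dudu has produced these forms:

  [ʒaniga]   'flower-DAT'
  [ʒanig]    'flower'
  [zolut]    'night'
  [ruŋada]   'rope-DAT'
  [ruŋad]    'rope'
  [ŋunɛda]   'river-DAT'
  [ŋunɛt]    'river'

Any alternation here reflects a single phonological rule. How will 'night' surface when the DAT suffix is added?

The root 'river' surfaces as [ŋunɛda] and [ŋunɛt], with a stem-final [d] ~ [t] alternation.
If /d/ were underlying and a rule turned it into [t] in isolation, 'rope' would also alternate; but it has [d] in both [ruŋada] and [ruŋad].
Therefore /t/ is basic and [d] is derived by intervocalic voicing (voiceless stops become voiced between vowels).
From [zolut] the stem 'night' is /zolut/; between vowels this yields [zoluda].

[zoluda]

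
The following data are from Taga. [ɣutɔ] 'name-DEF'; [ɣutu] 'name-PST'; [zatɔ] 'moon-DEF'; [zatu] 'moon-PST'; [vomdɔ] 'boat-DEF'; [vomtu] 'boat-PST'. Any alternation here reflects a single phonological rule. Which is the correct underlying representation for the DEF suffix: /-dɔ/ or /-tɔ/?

/-dɔ/

The DEF morpheme has two allomorphs, [-dɔ] and [-tɔ].
By contrast the PST suffix keeps its initial [t] throughout — that segment must be underlying.
So the underlying form is /-dɔ/, and voiced stops become voiceless after a vowel.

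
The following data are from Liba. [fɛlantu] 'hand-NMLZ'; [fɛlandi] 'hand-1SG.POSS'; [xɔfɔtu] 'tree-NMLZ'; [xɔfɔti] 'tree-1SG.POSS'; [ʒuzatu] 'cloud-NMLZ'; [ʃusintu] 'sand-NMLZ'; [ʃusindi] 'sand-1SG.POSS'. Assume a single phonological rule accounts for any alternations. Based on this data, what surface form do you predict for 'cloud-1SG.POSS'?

[ʒuzati]

The 1SG.POSS morpheme has two allomorphs, [-di] and [-ti].
By contrast the NMLZ suffix keeps its initial [t] throughout — that segment must be underlying.
So the underlying form is /-di/, and voiced stops become voiceless after a vowel.
After 'cloud', which ends in a vowel, the suffix surfaces as [-ti], giving [ʒuzati].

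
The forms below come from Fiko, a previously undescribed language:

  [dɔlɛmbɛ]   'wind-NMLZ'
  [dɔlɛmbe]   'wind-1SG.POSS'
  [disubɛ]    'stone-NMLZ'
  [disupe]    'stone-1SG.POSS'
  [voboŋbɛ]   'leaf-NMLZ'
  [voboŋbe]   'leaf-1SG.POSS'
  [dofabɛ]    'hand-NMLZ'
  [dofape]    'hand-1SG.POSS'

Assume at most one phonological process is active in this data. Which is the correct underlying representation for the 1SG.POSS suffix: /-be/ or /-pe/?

/-pe/

The 1SG.POSS suffix surfaces as [-be] and [-pe], depending on the final segment of the stem.
By contrast the NMLZ suffix keeps its initial [b] throughout — that segment must be underlying.
So the underlying form is /-pe/, and voiceless stops become voiced after a nasal.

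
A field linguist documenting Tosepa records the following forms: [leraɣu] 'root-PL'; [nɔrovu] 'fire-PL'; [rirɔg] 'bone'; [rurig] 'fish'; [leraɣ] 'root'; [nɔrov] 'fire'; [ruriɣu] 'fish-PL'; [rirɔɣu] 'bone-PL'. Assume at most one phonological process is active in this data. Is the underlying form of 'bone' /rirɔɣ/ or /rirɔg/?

The stem for 'bone' ends in [g] in [rirɔg] but [ɣ] in [rirɔɣu].
But 'root' keeps [ɣ] in both environments ([leraɣ], [leraɣu]), so there is no rule changing /ɣ/ to [g] in isolation.
The underlying segment must be /g/; voiced stops become fricatives between vowels, yielding [ɣ] there.

/rirɔg/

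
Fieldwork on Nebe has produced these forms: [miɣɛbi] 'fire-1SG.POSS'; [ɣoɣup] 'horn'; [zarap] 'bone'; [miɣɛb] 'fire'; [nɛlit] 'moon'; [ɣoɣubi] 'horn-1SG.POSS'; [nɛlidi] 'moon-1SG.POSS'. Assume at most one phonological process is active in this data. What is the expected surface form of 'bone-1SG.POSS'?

In [ɣoɣup] and [ɣoɣubi] the final segment of 'horn' alternates: [p] ~ [b].
If /b/ were underlying and a rule turned it into [p] in isolation, 'fire' would also alternate; but it has [b] in both [miɣɛb] and [miɣɛbi].
The underlying segment must be /p/; voiceless stops become voiced between vowels, yielding [b] there.
The one attested form of 'bone', [zarap], shows underlying /zarap/. Applying the same rule between vowels gives [zarabi].

[zarabi]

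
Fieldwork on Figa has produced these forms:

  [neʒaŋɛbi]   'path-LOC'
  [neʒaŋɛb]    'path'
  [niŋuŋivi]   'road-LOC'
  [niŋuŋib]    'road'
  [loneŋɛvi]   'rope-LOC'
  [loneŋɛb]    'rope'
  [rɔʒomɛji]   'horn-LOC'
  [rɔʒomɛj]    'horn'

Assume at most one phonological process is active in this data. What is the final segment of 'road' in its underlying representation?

The stem for 'road' ends in [v] in [niŋuŋivi] but [b] in [niŋuŋib].
Compare 'path', with invariant [b] in [neʒaŋɛbi] and [neʒaŋɛb]: an analysis with underlying /b/ and a rule producing [v] before the LOC suffix would wrongly predict alternation here too.
Therefore /v/ is basic and [b] is derived by word-final hardening (voiced fricatives become stops word-finally).

/v/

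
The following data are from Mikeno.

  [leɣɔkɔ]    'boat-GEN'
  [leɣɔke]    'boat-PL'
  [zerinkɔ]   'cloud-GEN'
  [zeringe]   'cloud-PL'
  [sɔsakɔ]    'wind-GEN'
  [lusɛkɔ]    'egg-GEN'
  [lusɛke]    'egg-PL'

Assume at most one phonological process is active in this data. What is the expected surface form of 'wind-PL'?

[sɔsake]

The PL morpheme has two allomorphs, [-ge] and [-ke].
The GEN suffix, which begins with [k], is invariant after every stem; so [k] is not altered by any rule here.
The PL suffix is therefore /-ge/ underlyingly, with post-vocalic devoicing: voiced stops become voiceless after a vowel.
After 'wind', which ends in a vowel, the suffix surfaces as [-ke], giving [sɔsake].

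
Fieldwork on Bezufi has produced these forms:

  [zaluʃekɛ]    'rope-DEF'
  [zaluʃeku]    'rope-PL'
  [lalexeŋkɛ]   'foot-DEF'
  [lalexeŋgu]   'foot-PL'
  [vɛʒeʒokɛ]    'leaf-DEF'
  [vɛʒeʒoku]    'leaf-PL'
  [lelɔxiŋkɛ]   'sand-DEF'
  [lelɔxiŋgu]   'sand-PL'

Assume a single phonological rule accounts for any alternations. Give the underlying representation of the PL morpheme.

/-gu/

The PL morpheme has two allomorphs, [-gu] and [-ku].
By contrast the DEF suffix keeps its initial [k] throughout — that segment must be underlying.
The PL suffix is therefore /-gu/ underlyingly, with post-vocalic devoicing: voiced stops become voiceless after a vowel.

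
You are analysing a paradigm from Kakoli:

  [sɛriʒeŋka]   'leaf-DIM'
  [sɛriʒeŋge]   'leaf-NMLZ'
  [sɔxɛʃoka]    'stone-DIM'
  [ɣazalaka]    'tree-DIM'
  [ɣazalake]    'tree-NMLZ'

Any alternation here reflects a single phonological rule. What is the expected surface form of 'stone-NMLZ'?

[sɔxɛʃoke]

The NMLZ morpheme has two allomorphs, [-ge] and [-ke].
By contrast the DIM suffix keeps its initial [k] throughout — that segment must be underlying.
So the underlying form is /-ge/, and voiced stops become voiceless after a vowel.
After 'stone', which ends in a vowel, the suffix surfaces as [-ke], giving [sɔxɛʃoke].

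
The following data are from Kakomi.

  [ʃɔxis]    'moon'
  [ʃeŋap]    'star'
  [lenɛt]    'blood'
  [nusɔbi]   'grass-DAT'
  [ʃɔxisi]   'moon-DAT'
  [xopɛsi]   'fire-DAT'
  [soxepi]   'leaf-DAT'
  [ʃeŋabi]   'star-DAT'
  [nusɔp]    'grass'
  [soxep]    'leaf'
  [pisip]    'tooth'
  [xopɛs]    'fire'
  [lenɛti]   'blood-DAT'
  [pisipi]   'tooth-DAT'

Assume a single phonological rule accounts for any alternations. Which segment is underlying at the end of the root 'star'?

/b/

The stem for 'star' ends in [b] in [ʃeŋabi] but [p] in [ʃeŋap].
The stem 'tooth' ([pisipi], [pisip]) shows [p] unchanged in both environments, so [p] cannot be basic with [b] derived before the DAT suffix.
The underlying segment must be /b/; voiced obstruents become voiceless word-finally, yielding [p] there.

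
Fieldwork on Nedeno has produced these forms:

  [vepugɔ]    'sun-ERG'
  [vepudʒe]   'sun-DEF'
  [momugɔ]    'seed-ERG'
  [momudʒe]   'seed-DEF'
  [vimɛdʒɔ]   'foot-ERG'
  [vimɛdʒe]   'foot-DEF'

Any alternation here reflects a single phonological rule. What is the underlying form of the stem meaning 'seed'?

/momug/

The stem for 'seed' ends in [g] in [momugɔ] but [dʒ] in [momudʒe].
But 'foot' keeps [dʒ] in both environments ([vimɛdʒɔ], [vimɛdʒe]), so there is no rule changing /dʒ/ to [g] before the ERG suffix.
The alternation reflects palatalization before a front vowel: /g/ becomes palato-alveolar [dʒ] before a front vowel. /g/ is underlying.
The underlying form of 'seed' is therefore /momug/.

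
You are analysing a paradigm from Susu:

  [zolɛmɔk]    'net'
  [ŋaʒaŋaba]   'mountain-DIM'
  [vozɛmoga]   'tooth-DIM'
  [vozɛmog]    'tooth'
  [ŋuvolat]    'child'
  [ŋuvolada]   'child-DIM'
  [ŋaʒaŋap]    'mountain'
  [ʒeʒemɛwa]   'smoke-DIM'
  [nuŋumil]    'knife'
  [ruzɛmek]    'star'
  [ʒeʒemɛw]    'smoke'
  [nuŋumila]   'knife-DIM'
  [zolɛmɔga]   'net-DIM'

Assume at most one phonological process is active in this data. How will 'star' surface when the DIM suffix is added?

[ruzɛmega]

In [zolɛmɔk] and [zolɛmɔga] the final segment of 'net' alternates: [k] ~ [g].
But 'tooth' keeps [g] in both environments ([vozɛmog], [vozɛmoga]), so there is no rule changing /g/ to [k] in isolation.
The alternation reflects intervocalic voicing: voiceless stops become voiced between vowels. /k/ is underlying.
From [ruzɛmek] the stem 'star' is /ruzɛmek/; between vowels this yields [ruzɛmega].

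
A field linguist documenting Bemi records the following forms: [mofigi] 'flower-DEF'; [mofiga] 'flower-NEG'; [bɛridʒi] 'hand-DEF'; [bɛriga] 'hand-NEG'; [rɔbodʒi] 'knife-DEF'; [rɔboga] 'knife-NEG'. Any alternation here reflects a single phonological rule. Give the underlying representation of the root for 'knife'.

The root 'knife' surfaces as [rɔbodʒi] and [rɔboga], with a stem-final [dʒ] ~ [g] alternation.
But 'flower' keeps [g] in both environments ([mofigi], [mofiga]), so there is no rule changing /g/ to [dʒ] before the DEF suffix.
So /dʒ/ is underlying, and a rule of depalatalization — palato-alveolar /dʒ/ becomes [g] when no front vowel follows — gives [g].
Hence 'knife' is /rɔbodʒ/ underlyingly.

/rɔbodʒ/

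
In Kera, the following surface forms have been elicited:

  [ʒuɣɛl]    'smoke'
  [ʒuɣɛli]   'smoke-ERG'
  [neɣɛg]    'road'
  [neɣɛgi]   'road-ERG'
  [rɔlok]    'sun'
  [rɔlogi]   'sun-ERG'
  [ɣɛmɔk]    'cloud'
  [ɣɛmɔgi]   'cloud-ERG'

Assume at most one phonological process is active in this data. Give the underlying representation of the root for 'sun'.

The stem for 'sun' ends in [k] in [rɔlok] but [g] in [rɔlogi].
But 'road' keeps [g] in both environments ([neɣɛg], [neɣɛgi]), so there is no rule changing /g/ to [k] in isolation.
The underlying segment must be /k/; voiceless stops become voiced between vowels, yielding [g] there.

/rɔlok/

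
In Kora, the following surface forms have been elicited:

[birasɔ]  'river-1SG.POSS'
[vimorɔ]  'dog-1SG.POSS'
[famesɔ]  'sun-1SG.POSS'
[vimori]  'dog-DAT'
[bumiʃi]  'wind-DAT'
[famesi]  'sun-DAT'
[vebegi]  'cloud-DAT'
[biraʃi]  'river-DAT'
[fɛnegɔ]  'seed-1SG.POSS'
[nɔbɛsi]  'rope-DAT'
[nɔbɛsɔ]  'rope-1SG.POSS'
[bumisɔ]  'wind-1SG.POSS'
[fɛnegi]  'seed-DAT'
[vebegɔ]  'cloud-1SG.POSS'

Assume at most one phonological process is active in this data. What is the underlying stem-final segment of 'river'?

'river' shows [s] ~ [ʃ] at the end of the stem ([birasɔ] vs [biraʃi]).
If /s/ were underlying and a rule turned it into [ʃ] before the DAT suffix, 'rope' would also alternate; but it has [s] in both [nɔbɛsɔ] and [nɔbɛsi].
The underlying segment must be /ʃ/; palato-alveolar /ʃ/ becomes [s] when no front vowel follows, yielding [s] there.

/ʃ/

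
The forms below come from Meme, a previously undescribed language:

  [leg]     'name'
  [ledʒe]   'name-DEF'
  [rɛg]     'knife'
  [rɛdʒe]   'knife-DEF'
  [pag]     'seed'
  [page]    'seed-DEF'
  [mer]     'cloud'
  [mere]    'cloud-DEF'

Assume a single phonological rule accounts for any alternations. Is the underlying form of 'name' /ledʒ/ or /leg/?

/ledʒ/

The stem for 'name' ends in [g] in [leg] but [dʒ] in [ledʒe].
If /g/ were underlying and a rule turned it into [dʒ] before the DEF suffix, 'seed' would also alternate; but it has [g] in both [pag] and [page].
Therefore /dʒ/ is basic and [g] is derived by depalatalization (palato-alveolar /dʒ/ becomes [g] when no front vowel follows).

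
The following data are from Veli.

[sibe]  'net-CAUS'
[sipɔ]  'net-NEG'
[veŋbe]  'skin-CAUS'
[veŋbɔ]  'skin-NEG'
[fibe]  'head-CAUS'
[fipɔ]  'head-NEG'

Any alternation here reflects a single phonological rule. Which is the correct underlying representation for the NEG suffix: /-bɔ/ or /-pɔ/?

/-pɔ/

The NEG morpheme has two allomorphs, [-bɔ] and [-pɔ].
The CAUS suffix, which begins with [b], is invariant after every stem; so [b] is not altered by any rule here.
So the underlying form is /-pɔ/, and voiceless stops become voiced after a nasal.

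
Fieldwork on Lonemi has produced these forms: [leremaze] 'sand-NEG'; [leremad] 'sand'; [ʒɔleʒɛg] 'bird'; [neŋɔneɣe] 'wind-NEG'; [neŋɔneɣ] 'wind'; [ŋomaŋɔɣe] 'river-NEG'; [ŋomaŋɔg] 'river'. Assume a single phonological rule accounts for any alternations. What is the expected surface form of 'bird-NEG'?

[ʒɔleʒɛɣe]

The stem for 'river' ends in [ɣ] in [ŋomaŋɔɣe] but [g] in [ŋomaŋɔg].
Compare 'wind', with invariant [ɣ] in [neŋɔneɣe] and [neŋɔneɣ]: an analysis with underlying /ɣ/ and a rule producing [g] in isolation would wrongly predict alternation here too.
The alternation reflects intervocalic spirantization: voiced stops become fricatives between vowels. /g/ is underlying.
From [ʒɔleʒɛg] the stem 'bird' is /ʒɔleʒɛg/; between vowels this yields [ʒɔleʒɛɣe].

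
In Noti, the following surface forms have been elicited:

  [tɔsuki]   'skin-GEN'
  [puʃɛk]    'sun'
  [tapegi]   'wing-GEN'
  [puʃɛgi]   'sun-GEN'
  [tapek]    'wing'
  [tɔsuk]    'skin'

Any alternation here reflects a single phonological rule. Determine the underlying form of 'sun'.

'sun' shows [g] ~ [k] at the end of the stem ([puʃɛgi] vs [puʃɛk]).
Compare 'skin', with invariant [k] in [tɔsuki] and [tɔsuk]: an analysis with underlying /k/ and a rule producing [g] before the GEN suffix would wrongly predict alternation here too.
The underlying segment must be /g/; voiced obstruents become voiceless word-finally, yielding [k] there.

/puʃɛg/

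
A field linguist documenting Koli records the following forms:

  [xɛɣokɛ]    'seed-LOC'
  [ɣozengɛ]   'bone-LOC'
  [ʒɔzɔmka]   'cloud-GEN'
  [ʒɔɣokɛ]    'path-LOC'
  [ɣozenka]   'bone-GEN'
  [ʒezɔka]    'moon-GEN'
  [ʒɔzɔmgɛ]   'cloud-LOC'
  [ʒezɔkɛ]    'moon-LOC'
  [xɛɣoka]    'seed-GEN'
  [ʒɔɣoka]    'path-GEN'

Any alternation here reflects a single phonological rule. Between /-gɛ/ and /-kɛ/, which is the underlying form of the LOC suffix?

/-gɛ/

The LOC morpheme has two allomorphs, [-gɛ] and [-kɛ].
The GEN suffix, which begins with [k], is invariant after every stem; so [k] is not altered by any rule here.
The LOC suffix is therefore /-gɛ/ underlyingly, with post-vocalic devoicing: voiced stops become voiceless after a vowel.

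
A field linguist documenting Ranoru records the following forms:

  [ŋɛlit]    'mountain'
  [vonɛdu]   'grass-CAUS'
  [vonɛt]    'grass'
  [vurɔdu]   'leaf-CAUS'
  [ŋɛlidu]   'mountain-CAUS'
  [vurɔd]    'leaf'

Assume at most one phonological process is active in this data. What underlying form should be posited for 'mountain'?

The root 'mountain' surfaces as [ŋɛlit] and [ŋɛlidu], with a stem-final [t] ~ [d] alternation.
But 'leaf' keeps [d] in both environments ([vurɔd], [vurɔdu]), so there is no rule changing /d/ to [t] in isolation.
The alternation reflects intervocalic voicing: voiceless stops become voiced between vowels. /t/ is underlying.

/ŋɛlit/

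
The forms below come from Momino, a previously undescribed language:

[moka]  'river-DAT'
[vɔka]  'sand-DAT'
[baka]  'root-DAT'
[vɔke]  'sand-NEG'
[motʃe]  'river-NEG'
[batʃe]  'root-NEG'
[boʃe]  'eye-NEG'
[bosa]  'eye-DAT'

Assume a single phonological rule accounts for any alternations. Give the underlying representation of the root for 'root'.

In [baka] and [batʃe] the final segment of 'root' alternates: [k] ~ [tʃ].
If /k/ were underlying and a rule turned it into [tʃ] before the NEG suffix, 'sand' would also alternate; but it has [k] in both [vɔka] and [vɔke].
Therefore /tʃ/ is basic and [k] is derived by depalatalization (palato-alveolar /tʃ/ and /ʃ/ become [k] and [s] when no front vowel follows).
So 'root' = /batʃ/.

/batʃ/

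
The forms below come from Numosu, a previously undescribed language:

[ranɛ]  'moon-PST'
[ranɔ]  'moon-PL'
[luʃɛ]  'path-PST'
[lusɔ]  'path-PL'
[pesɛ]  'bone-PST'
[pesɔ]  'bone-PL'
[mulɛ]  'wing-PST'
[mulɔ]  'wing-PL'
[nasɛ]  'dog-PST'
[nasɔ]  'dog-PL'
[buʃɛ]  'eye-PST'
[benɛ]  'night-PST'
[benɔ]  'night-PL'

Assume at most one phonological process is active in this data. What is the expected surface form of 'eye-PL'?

'path' shows [ʃ] ~ [s] at the end of the stem ([luʃɛ] vs [lusɔ]).
The stem 'dog' ([nasɛ], [nasɔ]) shows [s] unchanged in both environments, so [s] cannot be basic with [ʃ] derived before the PST suffix.
The underlying segment must be /ʃ/; palato-alveolar /ʃ/ becomes [s] when no front vowel follows, yielding [s] there.
From [buʃɛ] the stem 'eye' is /buʃ/; when no front vowel follows this yields [busɔ].

[busɔ]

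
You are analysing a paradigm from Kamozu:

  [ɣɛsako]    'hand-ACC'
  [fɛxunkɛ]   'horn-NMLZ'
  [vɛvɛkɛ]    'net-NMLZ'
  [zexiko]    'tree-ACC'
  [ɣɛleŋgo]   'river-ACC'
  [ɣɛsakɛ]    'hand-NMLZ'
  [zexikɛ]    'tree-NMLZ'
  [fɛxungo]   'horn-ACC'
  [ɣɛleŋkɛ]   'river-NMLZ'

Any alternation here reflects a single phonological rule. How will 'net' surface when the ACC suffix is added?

The ACC morpheme has two allomorphs, [-go] and [-ko].
The NMLZ suffix, which begins with [k], is invariant after every stem; so [k] is not altered by any rule here.
So the underlying form is /-go/, and voiced stops become voiceless after a vowel.
After 'net', which ends in a vowel, the suffix surfaces as [-ko], giving [vɛvɛko].

[vɛvɛko]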